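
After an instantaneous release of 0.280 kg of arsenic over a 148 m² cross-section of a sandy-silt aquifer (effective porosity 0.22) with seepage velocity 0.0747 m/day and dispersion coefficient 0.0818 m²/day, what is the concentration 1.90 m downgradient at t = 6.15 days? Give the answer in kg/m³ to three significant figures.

For an instantaneous plane source, C(x,t) = M/(n_e·A·√(4πDt)) · exp(−(x−vt)²/(4Dt)), with n_e·A the pore (flow) area.
Plume center vt = 0.0747 × 6.15 = 0.459405 m, so the well at 1.90 m is 1.440595 m downgradient of the peak.
√(4πDt) = 2.514 m, giving peak height M/(n_e·A·√(4πDt)) = 0.280/(0.22 × 148 × 2.514) = 0.003421 kg/m³.
(x−vt)²/(4Dt) = (1.440595)²/(4 × 0.0818 × 6.15) = 1.031; exp(−1.031) = 0.3567.
C = 0.003421 × 0.3567 = 0.00122 kg/m³.

0.00122 kg/m³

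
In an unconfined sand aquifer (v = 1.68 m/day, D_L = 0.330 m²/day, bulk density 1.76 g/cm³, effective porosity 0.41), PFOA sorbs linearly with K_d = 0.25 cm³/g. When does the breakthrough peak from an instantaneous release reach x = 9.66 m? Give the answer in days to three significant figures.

Retardation factor R = 1 + ρ_b·K_d/n = 1 + 1.76 × 0.25/0.41 = 2.073.
Sorption retards both mechanisms: v_R = v/R = 0.8104 m/day, D_R = D/R = 0.1592 m²/day.
Peak time from v_R²t² + 2D_R t − x² = 0: t = (√(D_R² + v_R²x²) − D_R)/v_R².
√(D_R² + v_R²x²) = √(0.1592² + 0.8104² × 9.66²) = 7.830; v_R² = 0.6567.
t = (7.830 − 0.1592)/0.6567 = 11.7 days.

11.7 days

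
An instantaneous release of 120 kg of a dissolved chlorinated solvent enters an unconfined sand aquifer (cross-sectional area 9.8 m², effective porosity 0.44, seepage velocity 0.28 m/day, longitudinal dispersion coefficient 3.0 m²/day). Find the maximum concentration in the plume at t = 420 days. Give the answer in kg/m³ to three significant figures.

The peak of an instantaneous 1D plume sits at x = vt; there the Gaussian factor is 1 and C_max = M/(n_e·A·√(4πDt)), where n_e·A is the pore area the mass is dissolved in.
√(4πDt) = √(4π × 3.0 × 420) = 125.8 m, so C_max = 120/(0.44 × 9.8 × 125.8) = 0.221 kg/m³.

0.221 kg/m³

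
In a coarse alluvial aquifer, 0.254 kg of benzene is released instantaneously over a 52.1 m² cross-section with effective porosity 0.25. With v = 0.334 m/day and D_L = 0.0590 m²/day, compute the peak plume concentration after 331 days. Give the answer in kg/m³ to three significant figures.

0.00124 kg/m³

The peak of an instantaneous 1D plume sits at x = vt; there the Gaussian factor is 1 and C_max = M/(n_e·A·√(4πDt)), where n_e·A is the pore area the mass is dissolved in.
√(4πDt) = √(4π × 0.0590 × 331) = 15.67 m, so C_max = 0.254/(0.25 × 52.1 × 15.67) = 0.00124 kg/m³.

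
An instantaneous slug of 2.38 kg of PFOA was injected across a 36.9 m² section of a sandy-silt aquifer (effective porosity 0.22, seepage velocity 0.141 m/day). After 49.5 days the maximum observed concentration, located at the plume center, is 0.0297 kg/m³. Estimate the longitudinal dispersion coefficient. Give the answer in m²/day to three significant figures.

0.157 m²/day

At the plume center C_max = M/(n_e·A·√(4πDt)), so D = M²/(4πt·(n_e·A·C_max)²).
n_e·A·C_max = 0.22 × 36.9 × 0.0297 = 0.2411 kg/m.
D = 2.38²/(4π × 49.5 × 0.2411²) = 0.157 m²/day.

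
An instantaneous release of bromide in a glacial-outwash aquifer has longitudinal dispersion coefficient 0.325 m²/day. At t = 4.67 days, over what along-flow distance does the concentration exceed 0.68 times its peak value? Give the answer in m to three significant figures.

The plume is Gaussian with σ = √(2Dt) = √(2 × 0.325 × 4.67) = 1.742 m.
C/C_peak = exp(−Δx²/(2σ²)) = 0.68 ⇒ Δx = σ·√(−2 ln 0.68) = 1.742 × 0.8783 = 1.530 m.
Width = 2Δx = 3.06 m.

3.06 m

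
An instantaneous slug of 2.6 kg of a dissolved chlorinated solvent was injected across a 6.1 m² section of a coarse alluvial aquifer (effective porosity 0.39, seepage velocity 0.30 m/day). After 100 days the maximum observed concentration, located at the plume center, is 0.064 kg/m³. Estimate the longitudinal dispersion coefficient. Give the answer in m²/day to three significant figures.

At the plume center C_max = M/(n_e·A·√(4πDt)), so D = M²/(4πt·(n_e·A·C_max)²).
n_e·A·C_max = 0.39 × 6.1 × 0.064 = 0.1523 kg/m.
D = 2.6²/(4π × 100 × 0.1523²) = 0.232 m²/day.

0.232 m²/day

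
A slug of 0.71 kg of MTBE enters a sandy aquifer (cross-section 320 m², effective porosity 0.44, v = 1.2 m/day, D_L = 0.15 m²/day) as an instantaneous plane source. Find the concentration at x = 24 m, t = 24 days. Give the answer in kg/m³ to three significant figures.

0.000151 kg/m³

For an instantaneous plane source, C(x,t) = M/(n_e·A·√(4πDt)) · exp(−(x−vt)²/(4Dt)), with n_e·A the pore (flow) area.
Plume center vt = 1.2 × 24 = 28.8 m, so the well at 24 m is 4.8 m upgradient of the peak.
√(4πDt) = 6.726 m, giving peak height M/(n_e·A·√(4πDt)) = 0.71/(0.44 × 320 × 6.726) = 0.0007497 kg/m³.
(x−vt)²/(4Dt) = (-4.8)²/(4 × 0.15 × 24) = 1.600; exp(−1.600) = 0.2019.
C = 0.0007497 × 0.2019 = 0.000151 kg/m³.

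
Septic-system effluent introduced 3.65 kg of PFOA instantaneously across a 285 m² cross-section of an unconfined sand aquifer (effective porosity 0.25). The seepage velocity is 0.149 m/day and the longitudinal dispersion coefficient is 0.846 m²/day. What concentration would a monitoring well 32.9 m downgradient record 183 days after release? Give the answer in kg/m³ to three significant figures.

For an instantaneous plane source, C(x,t) = M/(n_e·A·√(4πDt)) · exp(−(x−vt)²/(4Dt)), with n_e·A the pore (flow) area.
Plume center vt = 0.149 × 183 = 27.267 m, so the well at 32.9 m is 5.633 m downgradient of the peak.
√(4πDt) = 44.11 m, giving peak height M/(n_e·A·√(4πDt)) = 3.65/(0.25 × 285 × 44.11) = 0.001161 kg/m³.
(x−vt)²/(4Dt) = (5.633)²/(4 × 0.846 × 183) = 0.05124; exp(−0.05124) = 0.9501.
C = 0.001161 × 0.9501 = 0.00110 kg/m³.

0.00110 kg/m³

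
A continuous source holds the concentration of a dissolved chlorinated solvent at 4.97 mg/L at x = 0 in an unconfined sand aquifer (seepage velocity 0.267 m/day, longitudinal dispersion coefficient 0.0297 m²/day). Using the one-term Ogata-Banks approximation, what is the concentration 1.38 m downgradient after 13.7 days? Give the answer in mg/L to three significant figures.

For a continuous step input, C/C₀ ≈ ½·erfc((x−vt)/(2√(Dt))).
vt = 0.267 × 13.7 = 3.6579 m and 2√(Dt) = 2√(0.0297 × 13.7) = 1.276 m.
Argument (x−vt)/(2√(Dt)) = (1.38 − 3.6579)/1.276 = -1.785; ½·erfc(-1.785) = 0.9942.
C = 4.97 × 0.9942 = 4.94 mg/L.

4.94 mg/L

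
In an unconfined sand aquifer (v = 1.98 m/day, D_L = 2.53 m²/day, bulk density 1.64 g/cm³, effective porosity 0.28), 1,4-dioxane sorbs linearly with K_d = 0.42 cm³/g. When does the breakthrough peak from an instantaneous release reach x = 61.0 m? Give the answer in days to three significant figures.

104 days

Retardation factor R = 1 + ρ_b·K_d/n = 1 + 1.64 × 0.42/0.28 = 3.460.
Sorption retards both mechanisms: v_R = v/R = 0.5723 m/day, D_R = D/R = 0.7312 m²/day.
Peak time from v_R²t² + 2D_R t − x² = 0: t = (√(D_R² + v_R²x²) − D_R)/v_R².
√(D_R² + v_R²x²) = √(0.7312² + 0.5723² × 61.0²) = 34.92; v_R² = 0.3275.
t = (34.92 − 0.7312)/0.3275 = 104 days.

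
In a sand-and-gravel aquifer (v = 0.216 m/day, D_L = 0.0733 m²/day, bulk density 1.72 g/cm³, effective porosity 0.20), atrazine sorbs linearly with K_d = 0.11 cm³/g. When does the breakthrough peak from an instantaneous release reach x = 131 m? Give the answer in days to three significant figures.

1180 days

Retardation factor R = 1 + ρ_b·K_d/n = 1 + 1.72 × 0.11/0.20 = 1.946.
Sorption retards both mechanisms: v_R = v/R = 0.1110 m/day, D_R = D/R = 0.03767 m²/day.
Peak time from v_R²t² + 2D_R t − x² = 0: t = (√(D_R² + v_R²x²) − D_R)/v_R².
√(D_R² + v_R²x²) = √(0.03767² + 0.1110² × 131²) = 14.54; v_R² = 0.01232.
t = (14.54 − 0.03767)/0.01232 = 1180 days.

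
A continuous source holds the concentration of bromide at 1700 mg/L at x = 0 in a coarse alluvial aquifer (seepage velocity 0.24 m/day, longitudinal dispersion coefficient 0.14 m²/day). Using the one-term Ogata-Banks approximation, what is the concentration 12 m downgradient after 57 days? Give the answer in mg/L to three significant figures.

1130 mg/L

For a continuous step input, C/C₀ ≈ ½·erfc((x−vt)/(2√(Dt))).
vt = 0.24 × 57 = 13.68 m and 2√(Dt) = 2√(0.14 × 57) = 5.650 m.
Argument (x−vt)/(2√(Dt)) = (12 − 13.68)/5.650 = -0.2973; ½·erfc(-0.2973) = 0.6629.
C = 1700 × 0.6629 = 1130 mg/L.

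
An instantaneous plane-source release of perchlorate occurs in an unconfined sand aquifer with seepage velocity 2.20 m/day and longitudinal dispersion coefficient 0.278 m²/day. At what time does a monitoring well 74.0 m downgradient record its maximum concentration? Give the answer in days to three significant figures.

For the 1D instantaneous-source solution, setting ∂C/∂t = 0 at fixed x gives v²t² + 2Dt − x² = 0, so t = (√(D² + v²x²) − D)/v².
√(D² + v²x²) = √(0.278² + 2.20² × 74.0²) = 162.8; v² = 4.84.
t = (162.8 − 0.278)/4.84 = 33.6 days (vs. the pure-advection estimate x/v = 33.6 d).

33.6 days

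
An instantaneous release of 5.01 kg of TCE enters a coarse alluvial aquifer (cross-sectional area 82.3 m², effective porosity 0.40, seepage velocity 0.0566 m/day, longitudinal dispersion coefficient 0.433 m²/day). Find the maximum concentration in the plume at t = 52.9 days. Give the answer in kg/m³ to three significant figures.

0.00897 kg/m³

The peak of an instantaneous 1D plume sits at x = vt; there the Gaussian factor is 1 and C_max = M/(n_e·A·√(4πDt)), where n_e·A is the pore area the mass is dissolved in.
√(4πDt) = √(4π × 0.433 × 52.9) = 16.97 m, so C_max = 5.01/(0.40 × 82.3 × 16.97) = 0.00897 kg/m³.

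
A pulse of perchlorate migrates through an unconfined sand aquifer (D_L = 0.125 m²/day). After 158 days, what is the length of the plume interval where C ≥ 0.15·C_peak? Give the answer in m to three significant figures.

24.5 m

The plume is Gaussian with σ = √(2Dt) = √(2 × 0.125 × 158) = 6.285 m.
C/C_peak = exp(−Δx²/(2σ²)) = 0.15 ⇒ Δx = σ·√(−2 ln 0.15) = 6.285 × 1.948 = 12.24 m.
Width = 2Δx = 24.5 m.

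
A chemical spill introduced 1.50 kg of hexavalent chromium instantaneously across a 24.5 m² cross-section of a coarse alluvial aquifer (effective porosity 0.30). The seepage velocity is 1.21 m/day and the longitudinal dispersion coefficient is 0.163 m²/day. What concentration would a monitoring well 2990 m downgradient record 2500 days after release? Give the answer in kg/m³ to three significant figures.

0.00135 kg/m³

For an instantaneous plane source, C(x,t) = M/(n_e·A·√(4πDt)) · exp(−(x−vt)²/(4Dt)), with n_e·A the pore (flow) area.
Plume center vt = 1.21 × 2500 = 3025 m, so the well at 2990 m is 35 m upgradient of the peak.
√(4πDt) = 71.56 m, giving peak height M/(n_e·A·√(4πDt)) = 1.50/(0.30 × 24.5 × 71.56) = 0.002852 kg/m³.
(x−vt)²/(4Dt) = (-35)²/(4 × 0.163 × 2500) = 0.7515; exp(−0.7515) = 0.4717.
C = 0.002852 × 0.4717 = 0.00135 kg/m³.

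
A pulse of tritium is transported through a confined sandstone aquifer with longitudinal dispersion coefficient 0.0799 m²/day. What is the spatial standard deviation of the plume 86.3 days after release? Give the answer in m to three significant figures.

3.71 m

Dispersive spreading gives a Gaussian with σ² = 2Dt; advection only shifts the center.
σ = √(2 × 0.0799 × 86.3) = 3.71 m.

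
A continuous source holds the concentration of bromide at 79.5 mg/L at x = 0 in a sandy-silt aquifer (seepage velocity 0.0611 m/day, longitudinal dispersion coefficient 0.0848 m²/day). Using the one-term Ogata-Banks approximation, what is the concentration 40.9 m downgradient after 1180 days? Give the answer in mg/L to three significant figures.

78.4 mg/L

For a continuous step input, C/C₀ ≈ ½·erfc((x−vt)/(2√(Dt))).
vt = 0.0611 × 1180 = 72.098 m and 2√(Dt) = 2√(0.0848 × 1180) = 20.01 m.
Argument (x−vt)/(2√(Dt)) = (40.9 − 72.098)/20.01 = -1.559; ½·erfc(-1.559) = 0.9863.
C = 79.5 × 0.9863 = 78.4 mg/L.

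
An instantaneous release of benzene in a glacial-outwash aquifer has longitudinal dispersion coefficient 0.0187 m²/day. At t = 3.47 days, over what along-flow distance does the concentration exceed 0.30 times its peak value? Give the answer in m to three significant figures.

The plume is Gaussian with σ = √(2Dt) = √(2 × 0.0187 × 3.47) = 0.3602 m.
C/C_peak = exp(−Δx²/(2σ²)) = 0.30 ⇒ Δx = σ·√(−2 ln 0.30) = 0.3602 × 1.552 = 0.5590 m.
Width = 2Δx = 1.12 m.

1.12 m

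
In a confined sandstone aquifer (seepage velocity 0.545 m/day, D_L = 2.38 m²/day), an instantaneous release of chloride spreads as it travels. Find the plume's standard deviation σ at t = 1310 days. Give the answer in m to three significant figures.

79.0 m

Dispersive spreading gives a Gaussian with σ² = 2Dt; advection only shifts the center.
σ = √(2 × 2.38 × 1310) = 79.0 m.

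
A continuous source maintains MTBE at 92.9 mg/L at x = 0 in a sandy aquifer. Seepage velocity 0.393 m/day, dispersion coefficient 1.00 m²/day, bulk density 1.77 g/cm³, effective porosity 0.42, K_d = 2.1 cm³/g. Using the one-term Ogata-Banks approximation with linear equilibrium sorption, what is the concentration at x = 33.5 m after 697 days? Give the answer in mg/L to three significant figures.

Retardation factor R = 1 + ρ_b·K_d/n = 1 + 1.77 × 2.1/0.42 = 9.850.
Sorption retards both mechanisms: v_R = v/R = 0.03990 m/day, D_R = D/R = 0.1015 m²/day.
v_R·t = 0.03990 × 697 = 27.8103 m; 2√(D_R t) = 16.82 m; argument = (33.5 − 27.8103)/16.82 = 0.3383.
C = C₀ × ½·erfc(0.3383) = 92.9 × 0.3162 = 29.4 mg/L.

29.4 mg/L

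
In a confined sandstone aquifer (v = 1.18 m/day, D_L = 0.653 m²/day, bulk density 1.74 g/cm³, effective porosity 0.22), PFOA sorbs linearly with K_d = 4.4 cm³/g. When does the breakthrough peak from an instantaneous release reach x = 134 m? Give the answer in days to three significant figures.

4050 days

Retardation factor R = 1 + ρ_b·K_d/n = 1 + 1.74 × 4.4/0.22 = 35.80.
Sorption retards both mechanisms: v_R = v/R = 0.03296 m/day, D_R = D/R = 0.01824 m²/day.
Peak time from v_R²t² + 2D_R t − x² = 0: t = (√(D_R² + v_R²x²) − D_R)/v_R².
√(D_R² + v_R²x²) = √(0.01824² + 0.03296² × 134²) = 4.417; v_R² = 0.001086.
t = (4.417 − 0.01824)/0.001086 = 4050 days.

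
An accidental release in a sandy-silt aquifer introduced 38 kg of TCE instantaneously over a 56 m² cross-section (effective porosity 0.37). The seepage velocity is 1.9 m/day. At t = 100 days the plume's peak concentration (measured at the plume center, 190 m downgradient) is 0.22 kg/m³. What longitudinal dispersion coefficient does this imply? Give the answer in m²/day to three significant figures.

0.0553 m²/day

At the plume center C_max = M/(n_e·A·√(4πDt)), so D = M²/(4πt·(n_e·A·C_max)²).
n_e·A·C_max = 0.37 × 56 × 0.22 = 4.558 kg/m.
D = 38²/(4π × 100 × 4.558²) = 0.0553 m²/day.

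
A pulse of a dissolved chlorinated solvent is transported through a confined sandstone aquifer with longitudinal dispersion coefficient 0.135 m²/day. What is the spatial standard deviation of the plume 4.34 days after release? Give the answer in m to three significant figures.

1.08 m

Dispersive spreading gives a Gaussian with σ² = 2Dt; advection only shifts the center.
σ = √(2 × 0.135 × 4.34) = 1.08 m.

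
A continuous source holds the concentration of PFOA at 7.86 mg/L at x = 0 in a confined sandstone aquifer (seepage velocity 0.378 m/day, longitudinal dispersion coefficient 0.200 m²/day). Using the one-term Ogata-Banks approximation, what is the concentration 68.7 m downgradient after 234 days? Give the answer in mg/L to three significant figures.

7.70 mg/L

For a continuous step input, C/C₀ ≈ ½·erfc((x−vt)/(2√(Dt))).
vt = 0.378 × 234 = 88.452 m and 2√(Dt) = 2√(0.200 × 234) = 13.68 m.
Argument (x−vt)/(2√(Dt)) = (68.7 − 88.452)/13.68 = -1.444; ½·erfc(-1.444) = 0.9794.
C = 7.86 × 0.9794 = 7.70 mg/L.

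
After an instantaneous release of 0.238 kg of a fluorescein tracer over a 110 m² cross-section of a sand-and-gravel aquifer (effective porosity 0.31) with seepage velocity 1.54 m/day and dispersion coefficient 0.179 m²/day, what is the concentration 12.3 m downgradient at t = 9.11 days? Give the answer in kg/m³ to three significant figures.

0.000975 kg/m³

For an instantaneous plane source, C(x,t) = M/(n_e·A·√(4πDt)) · exp(−(x−vt)²/(4Dt)), with n_e·A the pore (flow) area.
Plume center vt = 1.54 × 9.11 = 14.0294 m, so the well at 12.3 m is 1.7294 m upgradient of the peak.
√(4πDt) = 4.527 m, giving peak height M/(n_e·A·√(4πDt)) = 0.238/(0.31 × 110 × 4.527) = 0.001542 kg/m³.
(x−vt)²/(4Dt) = (-1.7294)²/(4 × 0.179 × 9.11) = 0.4585; exp(−0.4585) = 0.6322.
C = 0.001542 × 0.6322 = 0.000975 kg/m³.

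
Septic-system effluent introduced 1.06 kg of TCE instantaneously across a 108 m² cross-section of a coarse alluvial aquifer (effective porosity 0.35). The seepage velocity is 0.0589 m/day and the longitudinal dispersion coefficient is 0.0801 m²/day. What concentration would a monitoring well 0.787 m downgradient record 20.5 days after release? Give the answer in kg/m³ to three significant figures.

For an instantaneous plane source, C(x,t) = M/(n_e·A·√(4πDt)) · exp(−(x−vt)²/(4Dt)), with n_e·A the pore (flow) area.
Plume center vt = 0.0589 × 20.5 = 1.20745 m, so the well at 0.787 m is 0.42045 m upgradient of the peak.
√(4πDt) = 4.543 m, giving peak height M/(n_e·A·√(4πDt)) = 1.06/(0.35 × 108 × 4.543) = 0.006173 kg/m³.
(x−vt)²/(4Dt) = (-0.42045)²/(4 × 0.0801 × 20.5) = 0.02691; exp(−0.02691) = 0.9734.
C = 0.006173 × 0.9734 = 0.00601 kg/m³.

0.00601 kg/m³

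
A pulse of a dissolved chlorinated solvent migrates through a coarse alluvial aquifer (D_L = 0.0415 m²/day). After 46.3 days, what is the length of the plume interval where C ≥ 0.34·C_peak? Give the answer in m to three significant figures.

The plume is Gaussian with σ = √(2Dt) = √(2 × 0.0415 × 46.3) = 1.960 m.
C/C_peak = exp(−Δx²/(2σ²)) = 0.34 ⇒ Δx = σ·√(−2 ln 0.34) = 1.960 × 1.469 = 2.879 m.
Width = 2Δx = 5.76 m.

5.76 m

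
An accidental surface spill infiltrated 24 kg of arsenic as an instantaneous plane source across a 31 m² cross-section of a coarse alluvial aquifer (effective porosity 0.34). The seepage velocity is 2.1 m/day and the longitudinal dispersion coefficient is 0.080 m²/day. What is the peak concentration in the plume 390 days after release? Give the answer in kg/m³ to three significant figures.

The peak of an instantaneous 1D plume sits at x = vt; there the Gaussian factor is 1 and C_max = M/(n_e·A·√(4πDt)), where n_e·A is the pore area the mass is dissolved in.
√(4πDt) = √(4π × 0.080 × 390) = 19.80 m, so C_max = 24/(0.34 × 31 × 19.80) = 0.115 kg/m³.

0.115 kg/m³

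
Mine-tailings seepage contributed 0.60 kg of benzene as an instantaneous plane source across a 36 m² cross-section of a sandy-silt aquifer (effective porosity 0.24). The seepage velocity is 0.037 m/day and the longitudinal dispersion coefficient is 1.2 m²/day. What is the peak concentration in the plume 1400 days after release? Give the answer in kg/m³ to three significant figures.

The peak of an instantaneous 1D plume sits at x = vt; there the Gaussian factor is 1 and C_max = M/(n_e·A·√(4πDt)), where n_e·A is the pore area the mass is dissolved in.
√(4πDt) = √(4π × 1.2 × 1400) = 145.3 m, so C_max = 0.60/(0.24 × 36 × 145.3) = 0.000478 kg/m³.

0.000478 kg/m³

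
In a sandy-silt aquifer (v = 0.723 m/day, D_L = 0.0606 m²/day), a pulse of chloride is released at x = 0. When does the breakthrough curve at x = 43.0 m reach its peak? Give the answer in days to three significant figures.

59.4 days

For the 1D instantaneous-source solution, setting ∂C/∂t = 0 at fixed x gives v²t² + 2Dt − x² = 0, so t = (√(D² + v²x²) − D)/v².
√(D² + v²x²) = √(0.0606² + 0.723² × 43.0²) = 31.09; v² = 0.522729.
t = (31.09 − 0.0606)/0.522729 = 59.4 days (vs. the pure-advection estimate x/v = 59.5 d).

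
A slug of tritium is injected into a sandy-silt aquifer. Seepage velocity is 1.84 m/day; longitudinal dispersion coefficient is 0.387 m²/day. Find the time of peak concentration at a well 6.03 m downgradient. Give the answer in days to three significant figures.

3.16 days

For the 1D instantaneous-source solution, setting ∂C/∂t = 0 at fixed x gives v²t² + 2Dt − x² = 0, so t = (√(D² + v²x²) − D)/v².
√(D² + v²x²) = √(0.387² + 1.84² × 6.03²) = 11.10; v² = 3.3856.
t = (11.10 − 0.387)/3.3856 = 3.16 days (vs. the pure-advection estimate x/v = 3.28 d).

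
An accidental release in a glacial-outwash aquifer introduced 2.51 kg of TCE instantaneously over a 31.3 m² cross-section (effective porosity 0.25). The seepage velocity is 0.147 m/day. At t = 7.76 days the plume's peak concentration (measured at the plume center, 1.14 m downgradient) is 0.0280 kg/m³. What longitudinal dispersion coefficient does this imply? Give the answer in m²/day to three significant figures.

1.35 m²/day

At the plume center C_max = M/(n_e·A·√(4πDt)), so D = M²/(4πt·(n_e·A·C_max)²).
n_e·A·C_max = 0.25 × 31.3 × 0.0280 = 0.2191 kg/m.
D = 2.51²/(4π × 7.76 × 0.2191²) = 1.35 m²/day.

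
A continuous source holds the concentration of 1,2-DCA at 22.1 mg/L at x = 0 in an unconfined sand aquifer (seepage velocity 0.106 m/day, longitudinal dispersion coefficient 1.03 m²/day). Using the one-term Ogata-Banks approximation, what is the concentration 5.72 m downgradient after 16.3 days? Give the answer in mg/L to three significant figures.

For a continuous step input, C/C₀ ≈ ½·erfc((x−vt)/(2√(Dt))).
vt = 0.106 × 16.3 = 1.7278 m and 2√(Dt) = 2√(1.03 × 16.3) = 8.195 m.
Argument (x−vt)/(2√(Dt)) = (5.72 − 1.7278)/8.195 = 0.4872; ½·erfc(0.4872) = 0.2454.
C = 22.1 × 0.2454 = 5.42 mg/L.

5.42 mg/L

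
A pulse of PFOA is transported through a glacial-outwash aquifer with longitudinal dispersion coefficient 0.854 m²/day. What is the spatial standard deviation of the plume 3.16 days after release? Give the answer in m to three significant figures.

Dispersive spreading gives a Gaussian with σ² = 2Dt; advection only shifts the center.
σ = √(2 × 0.854 × 3.16) = 2.32 m.

2.32 m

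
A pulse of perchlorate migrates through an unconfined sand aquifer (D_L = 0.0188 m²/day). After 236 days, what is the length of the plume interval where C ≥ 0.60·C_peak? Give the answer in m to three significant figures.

The plume is Gaussian with σ = √(2Dt) = √(2 × 0.0188 × 236) = 2.979 m.
C/C_peak = exp(−Δx²/(2σ²)) = 0.60 ⇒ Δx = σ·√(−2 ln 0.60) = 2.979 × 1.011 = 3.012 m.
Width = 2Δx = 6.02 m.

6.02 m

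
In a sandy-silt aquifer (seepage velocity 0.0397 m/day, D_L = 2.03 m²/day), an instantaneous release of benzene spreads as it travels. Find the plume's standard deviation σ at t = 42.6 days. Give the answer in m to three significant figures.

13.2 m

Dispersive spreading gives a Gaussian with σ² = 2Dt; advection only shifts the center.
σ = √(2 × 2.03 × 42.6) = 13.2 m.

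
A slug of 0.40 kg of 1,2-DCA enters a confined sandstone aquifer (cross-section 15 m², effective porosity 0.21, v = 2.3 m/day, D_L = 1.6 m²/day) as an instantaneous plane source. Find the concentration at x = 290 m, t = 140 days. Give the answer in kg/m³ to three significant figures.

For an instantaneous plane source, C(x,t) = M/(n_e·A·√(4πDt)) · exp(−(x−vt)²/(4Dt)), with n_e·A the pore (flow) area.
Plume center vt = 2.3 × 140 = 322 m, so the well at 290 m is 32 m upgradient of the peak.
√(4πDt) = 53.06 m, giving peak height M/(n_e·A·√(4πDt)) = 0.40/(0.21 × 15 × 53.06) = 0.002393 kg/m³.
(x−vt)²/(4Dt) = (-32)²/(4 × 1.6 × 140) = 1.143; exp(−1.143) = 0.3189.
C = 0.002393 × 0.3189 = 0.000763 kg/m³.

0.000763 kg/m³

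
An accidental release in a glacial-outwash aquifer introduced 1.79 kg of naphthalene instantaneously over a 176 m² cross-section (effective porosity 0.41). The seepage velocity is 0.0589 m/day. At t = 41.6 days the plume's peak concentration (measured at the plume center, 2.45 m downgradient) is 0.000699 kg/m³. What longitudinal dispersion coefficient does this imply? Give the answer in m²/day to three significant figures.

At the plume center C_max = M/(n_e·A·√(4πDt)), so D = M²/(4πt·(n_e·A·C_max)²).
n_e·A·C_max = 0.41 × 176 × 0.000699 = 0.05044 kg/m.
D = 1.79²/(4π × 41.6 × 0.05044²) = 2.41 m²/day.

2.41 m²/day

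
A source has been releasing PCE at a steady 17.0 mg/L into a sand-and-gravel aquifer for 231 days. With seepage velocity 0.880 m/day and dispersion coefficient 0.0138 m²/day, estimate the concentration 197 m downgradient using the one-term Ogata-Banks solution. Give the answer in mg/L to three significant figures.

16.9 mg/L

For a continuous step input, C/C₀ ≈ ½·erfc((x−vt)/(2√(Dt))).
vt = 0.880 × 231 = 203.28 m and 2√(Dt) = 2√(0.0138 × 231) = 3.571 m.
Argument (x−vt)/(2√(Dt)) = (197 − 203.28)/3.571 = -1.759; ½·erfc(-1.759) = 0.9936.
C = 17.0 × 0.9936 = 16.9 mg/L.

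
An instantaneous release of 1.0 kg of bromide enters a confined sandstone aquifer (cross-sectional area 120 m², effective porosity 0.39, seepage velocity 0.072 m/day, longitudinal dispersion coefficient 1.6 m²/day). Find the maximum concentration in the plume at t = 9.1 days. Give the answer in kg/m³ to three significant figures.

The peak of an instantaneous 1D plume sits at x = vt; there the Gaussian factor is 1 and C_max = M/(n_e·A·√(4πDt)), where n_e·A is the pore area the mass is dissolved in.
√(4πDt) = √(4π × 1.6 × 9.1) = 13.53 m, so C_max = 1.0/(0.39 × 120 × 13.53) = 0.00158 kg/m³.

0.00158 kg/m³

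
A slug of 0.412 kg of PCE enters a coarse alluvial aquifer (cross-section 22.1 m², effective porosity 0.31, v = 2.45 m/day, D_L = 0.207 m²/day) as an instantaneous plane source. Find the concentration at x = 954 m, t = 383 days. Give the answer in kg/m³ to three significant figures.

0.000880 kg/m³

For an instantaneous plane source, C(x,t) = M/(n_e·A·√(4πDt)) · exp(−(x−vt)²/(4Dt)), with n_e·A the pore (flow) area.
Plume center vt = 2.45 × 383 = 938.35 m, so the well at 954 m is 15.65 m downgradient of the peak.
√(4πDt) = 31.56 m, giving peak height M/(n_e·A·√(4πDt)) = 0.412/(0.31 × 22.1 × 31.56) = 0.001905 kg/m³.
(x−vt)²/(4Dt) = (15.65)²/(4 × 0.207 × 383) = 0.7723; exp(−0.7723) = 0.4619.
C = 0.001905 × 0.4619 = 0.000880 kg/m³.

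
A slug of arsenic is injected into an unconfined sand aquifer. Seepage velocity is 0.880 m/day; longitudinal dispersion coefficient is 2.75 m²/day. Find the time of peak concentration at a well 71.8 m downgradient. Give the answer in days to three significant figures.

For the 1D instantaneous-source solution, setting ∂C/∂t = 0 at fixed x gives v²t² + 2Dt − x² = 0, so t = (√(D² + v²x²) − D)/v².
√(D² + v²x²) = √(2.75² + 0.880² × 71.8²) = 63.24; v² = 0.7744.
t = (63.24 − 2.75)/0.7744 = 78.1 days (vs. the pure-advection estimate x/v = 81.6 d).

78.1 days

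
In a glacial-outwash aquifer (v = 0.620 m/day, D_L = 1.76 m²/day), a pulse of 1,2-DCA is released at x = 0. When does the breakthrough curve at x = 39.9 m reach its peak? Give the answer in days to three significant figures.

59.9 days

For the 1D instantaneous-source solution, setting ∂C/∂t = 0 at fixed x gives v²t² + 2Dt − x² = 0, so t = (√(D² + v²x²) − D)/v².
√(D² + v²x²) = √(1.76² + 0.620² × 39.9²) = 24.80; v² = 0.3844.
t = (24.80 − 1.76)/0.3844 = 59.9 days (vs. the pure-advection estimate x/v = 64.4 d).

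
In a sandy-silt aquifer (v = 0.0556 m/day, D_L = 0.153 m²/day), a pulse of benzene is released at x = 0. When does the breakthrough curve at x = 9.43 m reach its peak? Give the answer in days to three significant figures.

127 days

For the 1D instantaneous-source solution, setting ∂C/∂t = 0 at fixed x gives v²t² + 2Dt − x² = 0, so t = (√(D² + v²x²) − D)/v².
√(D² + v²x²) = √(0.153² + 0.0556² × 9.43²) = 0.5462; v² = 0.00309136.
t = (0.5462 − 0.153)/0.00309136 = 127 days (vs. the pure-advection estimate x/v = 170 d).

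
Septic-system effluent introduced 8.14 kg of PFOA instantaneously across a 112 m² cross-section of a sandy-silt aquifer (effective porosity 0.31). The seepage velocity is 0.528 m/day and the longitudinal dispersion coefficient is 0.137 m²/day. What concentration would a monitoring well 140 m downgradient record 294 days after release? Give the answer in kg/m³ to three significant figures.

For an instantaneous plane source, C(x,t) = M/(n_e·A·√(4πDt)) · exp(−(x−vt)²/(4Dt)), with n_e·A the pore (flow) area.
Plume center vt = 0.528 × 294 = 155.232 m, so the well at 140 m is 15.232 m upgradient of the peak.
√(4πDt) = 22.50 m, giving peak height M/(n_e·A·√(4πDt)) = 8.14/(0.31 × 112 × 22.50) = 0.01042 kg/m³.
(x−vt)²/(4Dt) = (-15.232)²/(4 × 0.137 × 294) = 1.440; exp(−1.440) = 0.2369.
C = 0.01042 × 0.2369 = 0.00247 kg/m³.

0.00247 kg/m³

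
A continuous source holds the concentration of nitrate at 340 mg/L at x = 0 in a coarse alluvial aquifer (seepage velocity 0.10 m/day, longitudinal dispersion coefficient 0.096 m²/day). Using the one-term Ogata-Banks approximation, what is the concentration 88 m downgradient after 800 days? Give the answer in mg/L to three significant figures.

For a continuous step input, C/C₀ ≈ ½·erfc((x−vt)/(2√(Dt))).
vt = 0.10 × 800 = 80 m and 2√(Dt) = 2√(0.096 × 800) = 17.53 m.
Argument (x−vt)/(2√(Dt)) = (88 − 80)/17.53 = 0.4564; ½·erfc(0.4564) = 0.2593.
C = 340 × 0.2593 = 88.2 mg/L.

88.2 mg/L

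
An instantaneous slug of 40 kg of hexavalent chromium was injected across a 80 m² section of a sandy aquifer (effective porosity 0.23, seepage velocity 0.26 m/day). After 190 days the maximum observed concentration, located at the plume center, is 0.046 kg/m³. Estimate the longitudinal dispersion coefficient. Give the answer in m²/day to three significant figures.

0.935 m²/day

At the plume center C_max = M/(n_e·A·√(4πDt)), so D = M²/(4πt·(n_e·A·C_max)²).
n_e·A·C_max = 0.23 × 80 × 0.046 = 0.8464 kg/m.
D = 40²/(4π × 190 × 0.8464²) = 0.935 m²/day.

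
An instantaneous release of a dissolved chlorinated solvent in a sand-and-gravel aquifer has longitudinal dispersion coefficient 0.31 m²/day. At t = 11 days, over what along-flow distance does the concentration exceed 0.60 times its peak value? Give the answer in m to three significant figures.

The plume is Gaussian with σ = √(2Dt) = √(2 × 0.31 × 11) = 2.612 m.
C/C_peak = exp(−Δx²/(2σ²)) = 0.60 ⇒ Δx = σ·√(−2 ln 0.60) = 2.612 × 1.011 = 2.641 m.
Width = 2Δx = 5.28 m.

5.28 m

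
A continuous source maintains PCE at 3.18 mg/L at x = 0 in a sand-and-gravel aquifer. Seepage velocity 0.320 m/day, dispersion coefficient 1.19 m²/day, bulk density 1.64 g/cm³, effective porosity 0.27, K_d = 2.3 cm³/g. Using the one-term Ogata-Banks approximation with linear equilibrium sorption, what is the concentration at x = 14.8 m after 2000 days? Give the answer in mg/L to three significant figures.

2.99 mg/L

Retardation factor R = 1 + ρ_b·K_d/n = 1 + 1.64 × 2.3/0.27 = 14.97.
Sorption retards both mechanisms: v_R = v/R = 0.02138 m/day, D_R = D/R = 0.07949 m²/day.
v_R·t = 0.02138 × 2000 = 42.76 m; 2√(D_R t) = 25.22 m; argument = (14.8 − 42.76)/25.22 = -1.109.
C = C₀ × ½·erfc(-1.109) = 3.18 × 0.9416 = 2.99 mg/L.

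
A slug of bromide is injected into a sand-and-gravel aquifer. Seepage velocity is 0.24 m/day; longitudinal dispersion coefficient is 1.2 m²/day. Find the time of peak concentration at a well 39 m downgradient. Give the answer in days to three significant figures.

143 days

For the 1D instantaneous-source solution, setting ∂C/∂t = 0 at fixed x gives v²t² + 2Dt − x² = 0, so t = (√(D² + v²x²) − D)/v².
√(D² + v²x²) = √(1.2² + 0.24² × 39²) = 9.437; v² = 0.0576.
t = (9.437 − 1.2)/0.0576 = 143 days (vs. the pure-advection estimate x/v = 162 d).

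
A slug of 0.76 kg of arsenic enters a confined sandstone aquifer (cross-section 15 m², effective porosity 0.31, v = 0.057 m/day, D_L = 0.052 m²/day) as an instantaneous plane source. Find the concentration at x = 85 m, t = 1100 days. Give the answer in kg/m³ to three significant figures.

0.000694 kg/m³

For an instantaneous plane source, C(x,t) = M/(n_e·A·√(4πDt)) · exp(−(x−vt)²/(4Dt)), with n_e·A the pore (flow) area.
Plume center vt = 0.057 × 1100 = 62.7 m, so the well at 85 m is 22.3 m downgradient of the peak.
√(4πDt) = 26.81 m, giving peak height M/(n_e·A·√(4πDt)) = 0.76/(0.31 × 15 × 26.81) = 0.006096 kg/m³.
(x−vt)²/(4Dt) = (22.3)²/(4 × 0.052 × 1100) = 2.173; exp(−2.173) = 0.1138.
C = 0.006096 × 0.1138 = 0.000694 kg/m³.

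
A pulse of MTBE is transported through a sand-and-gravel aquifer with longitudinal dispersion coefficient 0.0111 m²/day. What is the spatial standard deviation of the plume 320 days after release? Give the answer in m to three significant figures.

Dispersive spreading gives a Gaussian with σ² = 2Dt; advection only shifts the center.
σ = √(2 × 0.0111 × 320) = 2.67 m.

2.67 m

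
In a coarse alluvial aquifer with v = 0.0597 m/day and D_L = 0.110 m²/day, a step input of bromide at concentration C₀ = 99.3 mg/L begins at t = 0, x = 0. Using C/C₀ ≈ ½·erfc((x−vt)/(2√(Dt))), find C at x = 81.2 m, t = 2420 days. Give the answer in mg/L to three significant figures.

For a continuous step input, C/C₀ ≈ ½·erfc((x−vt)/(2√(Dt))).
vt = 0.0597 × 2420 = 144.474 m and 2√(Dt) = 2√(0.110 × 2420) = 32.63 m.
Argument (x−vt)/(2√(Dt)) = (81.2 − 144.474)/32.63 = -1.939; ½·erfc(-1.939) = 0.9969.
C = 99.3 × 0.9969 = 99.0 mg/L.

99.0 mg/L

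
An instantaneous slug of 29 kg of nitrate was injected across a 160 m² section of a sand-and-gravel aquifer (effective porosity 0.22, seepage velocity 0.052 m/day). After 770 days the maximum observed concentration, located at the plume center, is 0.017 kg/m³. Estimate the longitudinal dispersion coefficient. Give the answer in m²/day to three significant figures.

At the plume center C_max = M/(n_e·A·√(4πDt)), so D = M²/(4πt·(n_e·A·C_max)²).
n_e·A·C_max = 0.22 × 160 × 0.017 = 0.5984 kg/m.
D = 29²/(4π × 770 × 0.5984²) = 0.243 m²/day.

0.243 m²/day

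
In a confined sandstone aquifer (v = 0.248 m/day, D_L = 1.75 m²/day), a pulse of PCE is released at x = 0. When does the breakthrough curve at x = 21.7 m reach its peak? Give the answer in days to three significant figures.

63.6 days

For the 1D instantaneous-source solution, setting ∂C/∂t = 0 at fixed x gives v²t² + 2Dt − x² = 0, so t = (√(D² + v²x²) − D)/v².
√(D² + v²x²) = √(1.75² + 0.248² × 21.7²) = 5.659; v² = 0.061504.
t = (5.659 − 1.75)/0.061504 = 63.6 days (vs. the pure-advection estimate x/v = 87.5 d).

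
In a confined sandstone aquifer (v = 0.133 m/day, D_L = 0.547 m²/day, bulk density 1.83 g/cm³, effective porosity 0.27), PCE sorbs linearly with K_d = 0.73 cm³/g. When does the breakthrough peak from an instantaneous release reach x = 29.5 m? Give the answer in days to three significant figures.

Retardation factor R = 1 + ρ_b·K_d/n = 1 + 1.83 × 0.73/0.27 = 5.948.
Sorption retards both mechanisms: v_R = v/R = 0.02236 m/day, D_R = D/R = 0.09196 m²/day.
Peak time from v_R²t² + 2D_R t − x² = 0: t = (√(D_R² + v_R²x²) − D_R)/v_R².
√(D_R² + v_R²x²) = √(0.09196² + 0.02236² × 29.5²) = 0.6660; v_R² = 0.0005000.
t = (0.6660 − 0.09196)/0.0005000 = 1150 days.

1150 days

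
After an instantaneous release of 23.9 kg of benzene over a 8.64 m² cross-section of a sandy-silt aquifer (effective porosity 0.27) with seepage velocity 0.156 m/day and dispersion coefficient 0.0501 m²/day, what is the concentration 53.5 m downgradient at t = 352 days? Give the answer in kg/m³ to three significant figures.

For an instantaneous plane source, C(x,t) = M/(n_e·A·√(4πDt)) · exp(−(x−vt)²/(4Dt)), with n_e·A the pore (flow) area.
Plume center vt = 0.156 × 352 = 54.912 m, so the well at 53.5 m is 1.412 m upgradient of the peak.
√(4πDt) = 14.89 m, giving peak height M/(n_e·A·√(4πDt)) = 23.9/(0.27 × 8.64 × 14.89) = 0.6881 kg/m³.
(x−vt)²/(4Dt) = (-1.412)²/(4 × 0.0501 × 352) = 0.02826; exp(−0.02826) = 0.9721.
C = 0.6881 × 0.9721 = 0.669 kg/m³.

0.669 kg/m³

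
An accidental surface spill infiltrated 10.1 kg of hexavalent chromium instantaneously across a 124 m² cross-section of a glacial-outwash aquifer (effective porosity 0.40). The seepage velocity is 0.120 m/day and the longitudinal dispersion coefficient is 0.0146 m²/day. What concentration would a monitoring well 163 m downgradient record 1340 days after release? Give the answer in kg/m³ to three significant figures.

0.0122 kg/m³

For an instantaneous plane source, C(x,t) = M/(n_e·A·√(4πDt)) · exp(−(x−vt)²/(4Dt)), with n_e·A the pore (flow) area.
Plume center vt = 0.120 × 1340 = 160.8 m, so the well at 163 m is 2.2 m downgradient of the peak.
√(4πDt) = 15.68 m, giving peak height M/(n_e·A·√(4πDt)) = 10.1/(0.40 × 124 × 15.68) = 0.01299 kg/m³.
(x−vt)²/(4Dt) = (2.2)²/(4 × 0.0146 × 1340) = 0.06185; exp(−0.06185) = 0.9400.
C = 0.01299 × 0.9400 = 0.0122 kg/m³.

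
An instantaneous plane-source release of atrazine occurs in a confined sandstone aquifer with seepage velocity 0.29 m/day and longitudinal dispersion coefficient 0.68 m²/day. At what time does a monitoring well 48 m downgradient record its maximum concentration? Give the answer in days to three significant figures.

158 days

For the 1D instantaneous-source solution, setting ∂C/∂t = 0 at fixed x gives v²t² + 2Dt − x² = 0, so t = (√(D² + v²x²) − D)/v².
√(D² + v²x²) = √(0.68² + 0.29² × 48²) = 13.94; v² = 0.0841.
t = (13.94 − 0.68)/0.0841 = 158 days (vs. the pure-advection estimate x/v = 166 d).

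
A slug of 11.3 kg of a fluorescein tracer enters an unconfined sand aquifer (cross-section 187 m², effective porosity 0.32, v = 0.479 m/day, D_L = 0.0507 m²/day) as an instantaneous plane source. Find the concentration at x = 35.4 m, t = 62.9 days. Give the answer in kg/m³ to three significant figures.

For an instantaneous plane source, C(x,t) = M/(n_e·A·√(4πDt)) · exp(−(x−vt)²/(4Dt)), with n_e·A the pore (flow) area.
Plume center vt = 0.479 × 62.9 = 30.1291 m, so the well at 35.4 m is 5.2709 m downgradient of the peak.
√(4πDt) = 6.330 m, giving peak height M/(n_e·A·√(4πDt)) = 11.3/(0.32 × 187 × 6.330) = 0.02983 kg/m³.
(x−vt)²/(4Dt) = (5.2709)²/(4 × 0.0507 × 62.9) = 2.178; exp(−2.178) = 0.1133.
C = 0.02983 × 0.1133 = 0.00338 kg/m³.

0.00338 kg/m³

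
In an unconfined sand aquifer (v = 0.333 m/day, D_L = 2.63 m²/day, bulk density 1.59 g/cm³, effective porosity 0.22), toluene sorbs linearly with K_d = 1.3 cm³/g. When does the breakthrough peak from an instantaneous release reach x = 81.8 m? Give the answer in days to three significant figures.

Retardation factor R = 1 + ρ_b·K_d/n = 1 + 1.59 × 1.3/0.22 = 10.40.
Sorption retards both mechanisms: v_R = v/R = 0.03202 m/day, D_R = D/R = 0.2529 m²/day.
Peak time from v_R²t² + 2D_R t − x² = 0: t = (√(D_R² + v_R²x²) − D_R)/v_R².
√(D_R² + v_R²x²) = √(0.2529² + 0.03202² × 81.8²) = 2.631; v_R² = 0.001025.
t = (2.631 − 0.2529)/0.001025 = 2320 days.

2320 days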